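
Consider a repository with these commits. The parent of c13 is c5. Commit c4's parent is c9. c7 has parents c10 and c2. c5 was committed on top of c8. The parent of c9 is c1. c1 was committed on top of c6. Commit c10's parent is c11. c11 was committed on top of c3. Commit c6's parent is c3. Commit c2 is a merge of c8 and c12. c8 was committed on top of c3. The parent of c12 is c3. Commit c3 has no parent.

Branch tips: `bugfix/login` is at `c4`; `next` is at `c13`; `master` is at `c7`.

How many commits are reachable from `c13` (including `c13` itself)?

4

Walking parent pointers from c13: reachable set = {c13, c3, c5, c8}.
That is 4 commits.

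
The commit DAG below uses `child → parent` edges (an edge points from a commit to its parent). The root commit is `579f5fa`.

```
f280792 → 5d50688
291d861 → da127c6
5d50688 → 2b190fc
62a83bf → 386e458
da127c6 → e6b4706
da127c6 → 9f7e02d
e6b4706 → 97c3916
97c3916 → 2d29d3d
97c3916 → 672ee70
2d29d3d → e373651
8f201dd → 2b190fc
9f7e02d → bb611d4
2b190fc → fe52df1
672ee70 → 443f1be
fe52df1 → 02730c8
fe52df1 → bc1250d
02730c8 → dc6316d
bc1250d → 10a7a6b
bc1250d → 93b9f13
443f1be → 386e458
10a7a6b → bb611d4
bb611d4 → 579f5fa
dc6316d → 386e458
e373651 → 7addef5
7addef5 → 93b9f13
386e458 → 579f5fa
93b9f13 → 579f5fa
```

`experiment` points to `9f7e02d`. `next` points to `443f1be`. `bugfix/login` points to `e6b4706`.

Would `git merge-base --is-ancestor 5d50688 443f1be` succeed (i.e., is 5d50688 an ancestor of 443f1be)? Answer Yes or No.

No

Ancestors of 443f1be: {386e458, 443f1be, 579f5fa}.
5d50688 is not in that set, so it is not an ancestor of 443f1be.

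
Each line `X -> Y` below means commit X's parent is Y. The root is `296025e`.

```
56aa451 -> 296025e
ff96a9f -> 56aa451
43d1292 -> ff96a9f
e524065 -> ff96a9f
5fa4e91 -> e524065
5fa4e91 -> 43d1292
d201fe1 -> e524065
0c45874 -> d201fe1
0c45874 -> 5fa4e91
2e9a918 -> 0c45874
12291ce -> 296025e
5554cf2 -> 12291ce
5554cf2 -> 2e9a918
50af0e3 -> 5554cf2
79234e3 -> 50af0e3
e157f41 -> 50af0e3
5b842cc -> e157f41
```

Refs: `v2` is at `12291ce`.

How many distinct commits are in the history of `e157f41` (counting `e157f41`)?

13

Walking parent pointers from e157f41: reachable set = {0c45874, 12291ce, 296025e, 2e9a918, 43d1292, 50af0e3, 5554cf2, 56aa451, 5fa4e91, d201fe1, e157f41, e524065, ff96a9f}.
That is 13 commits.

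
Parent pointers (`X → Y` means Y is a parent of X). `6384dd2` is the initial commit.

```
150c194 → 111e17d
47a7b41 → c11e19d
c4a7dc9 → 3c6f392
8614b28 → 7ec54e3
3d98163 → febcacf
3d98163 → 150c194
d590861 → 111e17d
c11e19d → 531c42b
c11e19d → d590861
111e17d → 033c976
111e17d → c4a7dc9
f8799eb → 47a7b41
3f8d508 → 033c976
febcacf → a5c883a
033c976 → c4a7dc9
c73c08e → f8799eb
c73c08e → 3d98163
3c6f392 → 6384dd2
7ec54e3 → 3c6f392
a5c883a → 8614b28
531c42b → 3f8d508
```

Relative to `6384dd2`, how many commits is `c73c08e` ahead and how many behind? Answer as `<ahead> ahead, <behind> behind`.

Reachable from c73c08e: {033c976, 111e17d, 150c194, 3c6f392, 3d98163, 3f8d508, 47a7b41, 531c42b, 6384dd2, 7ec54e3, 8614b28, a5c883a, c11e19d, c4a7dc9, c73c08e, d590861, f8799eb, febcacf}.
Reachable from 6384dd2: {6384dd2}.
Only in c73c08e's history (ahead): {033c976, 111e17d, 150c194, 3c6f392, 3d98163, 3f8d508, 47a7b41, 531c42b, 7ec54e3, 8614b28, a5c883a, c11e19d, c4a7dc9, c73c08e, d590861, f8799eb, febcacf} — 17.
Only in 6384dd2's history (behind): {} — 0.

17 ahead, 0 behind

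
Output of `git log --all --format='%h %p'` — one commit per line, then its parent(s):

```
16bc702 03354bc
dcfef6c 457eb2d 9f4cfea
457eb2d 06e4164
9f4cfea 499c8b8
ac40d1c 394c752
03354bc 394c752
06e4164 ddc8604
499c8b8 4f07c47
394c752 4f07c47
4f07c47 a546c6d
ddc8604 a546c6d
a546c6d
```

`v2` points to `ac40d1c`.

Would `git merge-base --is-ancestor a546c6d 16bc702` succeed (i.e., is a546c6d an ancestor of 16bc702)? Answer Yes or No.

Yes

Ancestors of 16bc702 (commits reachable by following parents): {03354bc, 16bc702, 394c752, 4f07c47, a546c6d}.
a546c6d is in that set, so it is an ancestor of 16bc702.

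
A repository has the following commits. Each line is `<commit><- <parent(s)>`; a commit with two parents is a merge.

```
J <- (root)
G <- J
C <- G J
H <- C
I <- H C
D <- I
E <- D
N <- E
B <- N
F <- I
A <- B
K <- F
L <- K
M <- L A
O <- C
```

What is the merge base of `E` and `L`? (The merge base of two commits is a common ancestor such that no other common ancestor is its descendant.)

I

Ancestors of E: {C, D, E, G, H, I, J}.
Ancestors of L: {C, F, G, H, I, J, K, L}.
Common ancestors: {C, G, H, I, J}.
Among these, I is not an ancestor of any other common ancestor — it is the merge base.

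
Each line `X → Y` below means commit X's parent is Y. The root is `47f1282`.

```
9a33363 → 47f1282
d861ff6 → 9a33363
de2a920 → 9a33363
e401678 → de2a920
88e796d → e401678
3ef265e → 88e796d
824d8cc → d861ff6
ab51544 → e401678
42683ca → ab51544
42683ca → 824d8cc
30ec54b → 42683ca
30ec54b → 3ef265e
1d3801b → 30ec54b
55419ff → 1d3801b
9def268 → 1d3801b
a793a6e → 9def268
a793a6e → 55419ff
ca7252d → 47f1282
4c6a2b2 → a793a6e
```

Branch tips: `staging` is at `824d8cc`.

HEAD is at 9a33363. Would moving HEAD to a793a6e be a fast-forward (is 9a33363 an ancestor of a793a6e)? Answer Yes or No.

Yes

A fast-forward from 9a33363 to a793a6e is possible iff 9a33363 is an ancestor of a793a6e.
Ancestors of a793a6e: {1d3801b, 30ec54b, 3ef265e, 42683ca, 47f1282, 55419ff, 824d8cc, 88e796d, 9a33363, 9def268, a793a6e, ab51544, d861ff6, de2a920, e401678}.
9a33363 is among them, so fast-forward is possible.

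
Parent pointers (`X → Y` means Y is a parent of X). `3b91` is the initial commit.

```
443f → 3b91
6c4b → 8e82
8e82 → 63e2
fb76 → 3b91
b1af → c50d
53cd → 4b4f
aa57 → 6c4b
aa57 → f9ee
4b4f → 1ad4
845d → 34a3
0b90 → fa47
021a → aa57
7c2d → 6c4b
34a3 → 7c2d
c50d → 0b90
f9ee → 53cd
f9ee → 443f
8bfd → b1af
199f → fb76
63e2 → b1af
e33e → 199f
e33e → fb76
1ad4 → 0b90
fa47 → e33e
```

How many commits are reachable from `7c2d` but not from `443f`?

Reachable from 7c2d: {0b90, 199f, 3b91, 63e2, 6c4b, 7c2d, 8e82, b1af, c50d, e33e, fa47, fb76}.
Reachable from 443f: {3b91, 443f}.
In 7c2d's history but not 443f's: {0b90, 199f, 63e2, 6c4b, 7c2d, 8e82, b1af, c50d, e33e, fa47, fb76} — 11 commits.

11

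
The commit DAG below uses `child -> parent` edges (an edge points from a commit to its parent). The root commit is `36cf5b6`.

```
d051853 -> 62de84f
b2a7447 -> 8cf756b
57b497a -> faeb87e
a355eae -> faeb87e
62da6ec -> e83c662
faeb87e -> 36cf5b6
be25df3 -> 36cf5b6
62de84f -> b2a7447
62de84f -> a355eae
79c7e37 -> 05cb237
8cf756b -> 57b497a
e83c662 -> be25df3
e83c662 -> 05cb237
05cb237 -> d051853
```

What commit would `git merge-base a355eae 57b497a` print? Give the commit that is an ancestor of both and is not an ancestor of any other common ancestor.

faeb87e

Ancestors of a355eae: {36cf5b6, a355eae, faeb87e}.
Ancestors of 57b497a: {36cf5b6, 57b497a, faeb87e}.
Common ancestors: {36cf5b6, faeb87e}.
Among these, faeb87e is not an ancestor of any other common ancestor — it is the merge base.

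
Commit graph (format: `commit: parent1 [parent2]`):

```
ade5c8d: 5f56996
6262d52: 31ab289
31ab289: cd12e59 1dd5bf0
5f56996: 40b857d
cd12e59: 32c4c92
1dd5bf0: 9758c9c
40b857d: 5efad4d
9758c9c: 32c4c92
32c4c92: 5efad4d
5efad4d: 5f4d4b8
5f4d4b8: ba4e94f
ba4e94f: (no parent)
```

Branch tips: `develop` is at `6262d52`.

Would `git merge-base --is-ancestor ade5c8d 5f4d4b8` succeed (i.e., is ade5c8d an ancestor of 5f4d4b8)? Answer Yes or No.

No

Ancestors of 5f4d4b8: {5f4d4b8, ba4e94f}.
ade5c8d is not in that set, so it is not an ancestor of 5f4d4b8.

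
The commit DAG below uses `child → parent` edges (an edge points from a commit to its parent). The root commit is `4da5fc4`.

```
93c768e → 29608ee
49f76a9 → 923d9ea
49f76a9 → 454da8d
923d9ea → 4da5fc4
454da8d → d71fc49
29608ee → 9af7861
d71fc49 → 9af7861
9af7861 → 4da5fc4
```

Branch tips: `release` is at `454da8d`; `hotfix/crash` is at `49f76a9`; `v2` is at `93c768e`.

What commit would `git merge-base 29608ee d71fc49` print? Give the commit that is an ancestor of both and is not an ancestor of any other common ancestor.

9af7861

Ancestors of 29608ee: {29608ee, 4da5fc4, 9af7861}.
Ancestors of d71fc49: {4da5fc4, 9af7861, d71fc49}.
Common ancestors: {4da5fc4, 9af7861}.
Among these, 9af7861 is not an ancestor of any other common ancestor — it is the merge base.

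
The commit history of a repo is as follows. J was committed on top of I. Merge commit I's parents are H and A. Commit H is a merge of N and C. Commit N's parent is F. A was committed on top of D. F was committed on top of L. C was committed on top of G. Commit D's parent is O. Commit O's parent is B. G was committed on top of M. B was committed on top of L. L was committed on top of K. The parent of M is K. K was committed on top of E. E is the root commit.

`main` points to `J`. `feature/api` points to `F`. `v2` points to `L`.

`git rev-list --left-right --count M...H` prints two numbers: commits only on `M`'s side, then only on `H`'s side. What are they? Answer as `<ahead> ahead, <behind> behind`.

0 ahead, 6 behind

Reachable from M: {E, K, M}.
Reachable from H: {C, E, F, G, H, K, L, M, N}.
Only in M's history (ahead): {} — 0.
Only in H's history (behind): {C, F, G, H, L, N} — 6.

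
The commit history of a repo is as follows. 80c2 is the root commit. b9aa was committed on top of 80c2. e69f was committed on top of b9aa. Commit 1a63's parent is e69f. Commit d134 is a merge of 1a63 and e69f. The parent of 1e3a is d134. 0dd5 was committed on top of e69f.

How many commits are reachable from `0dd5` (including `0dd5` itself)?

4

Walking parent pointers from 0dd5: reachable set = {0dd5, 80c2, b9aa, e69f}.
That is 4 commits.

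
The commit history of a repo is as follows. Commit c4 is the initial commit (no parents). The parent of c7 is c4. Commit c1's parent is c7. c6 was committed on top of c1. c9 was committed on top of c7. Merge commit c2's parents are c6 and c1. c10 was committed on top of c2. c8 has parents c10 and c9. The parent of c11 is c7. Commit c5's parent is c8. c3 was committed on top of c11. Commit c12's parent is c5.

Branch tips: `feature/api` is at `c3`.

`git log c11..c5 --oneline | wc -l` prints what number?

Reachable from c5: {c1, c10, c2, c4, c5, c6, c7, c8, c9}.
Reachable from c11: {c11, c4, c7}.
In c5's history but not c11's: {c1, c10, c2, c5, c6, c8, c9} — 7 commits.

7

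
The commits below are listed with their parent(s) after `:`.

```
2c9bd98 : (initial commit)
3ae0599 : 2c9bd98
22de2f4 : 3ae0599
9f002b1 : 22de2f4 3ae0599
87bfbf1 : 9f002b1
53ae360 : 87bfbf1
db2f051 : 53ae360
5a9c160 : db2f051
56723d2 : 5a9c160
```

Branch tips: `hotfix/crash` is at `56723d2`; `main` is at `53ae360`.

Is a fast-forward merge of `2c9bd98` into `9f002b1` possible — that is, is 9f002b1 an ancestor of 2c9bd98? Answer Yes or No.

No

A fast-forward from 9f002b1 to 2c9bd98 is possible iff 9f002b1 is an ancestor of 2c9bd98.
Ancestors of 2c9bd98: {2c9bd98}.
9f002b1 is not among them, so fast-forward is not possible.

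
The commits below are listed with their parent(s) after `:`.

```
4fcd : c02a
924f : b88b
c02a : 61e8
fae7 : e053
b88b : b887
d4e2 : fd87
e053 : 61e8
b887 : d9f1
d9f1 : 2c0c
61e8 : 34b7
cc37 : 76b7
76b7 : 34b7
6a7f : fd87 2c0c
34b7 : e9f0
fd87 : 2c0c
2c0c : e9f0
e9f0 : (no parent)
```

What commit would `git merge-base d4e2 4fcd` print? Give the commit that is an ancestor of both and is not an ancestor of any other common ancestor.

Ancestors of d4e2: {2c0c, d4e2, e9f0, fd87}.
Ancestors of 4fcd: {34b7, 4fcd, 61e8, c02a, e9f0}.
Common ancestors: {e9f0}.
The only common ancestor is e9f0, so it is the merge base.

e9f0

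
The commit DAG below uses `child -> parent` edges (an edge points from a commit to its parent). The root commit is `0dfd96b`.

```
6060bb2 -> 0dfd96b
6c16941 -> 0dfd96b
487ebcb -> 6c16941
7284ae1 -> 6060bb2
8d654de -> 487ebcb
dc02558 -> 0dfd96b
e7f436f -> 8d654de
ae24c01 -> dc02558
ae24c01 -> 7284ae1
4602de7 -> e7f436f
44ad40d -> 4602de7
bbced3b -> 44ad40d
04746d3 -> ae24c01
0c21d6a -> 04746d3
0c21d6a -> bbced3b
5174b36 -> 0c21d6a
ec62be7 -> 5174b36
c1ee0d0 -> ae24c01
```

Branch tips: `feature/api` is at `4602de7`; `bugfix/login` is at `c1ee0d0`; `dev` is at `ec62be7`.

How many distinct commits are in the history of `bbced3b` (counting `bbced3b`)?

Walking parent pointers from bbced3b: reachable set = {0dfd96b, 44ad40d, 4602de7, 487ebcb, 6c16941, 8d654de, bbced3b, e7f436f}.
That is 8 commits.

8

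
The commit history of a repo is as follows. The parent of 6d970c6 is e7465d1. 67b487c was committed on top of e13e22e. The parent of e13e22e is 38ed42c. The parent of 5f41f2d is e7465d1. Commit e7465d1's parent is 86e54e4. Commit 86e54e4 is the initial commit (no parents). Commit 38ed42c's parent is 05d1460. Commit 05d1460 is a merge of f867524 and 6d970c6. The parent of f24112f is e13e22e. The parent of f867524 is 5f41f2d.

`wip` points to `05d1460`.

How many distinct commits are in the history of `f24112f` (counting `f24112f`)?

9

Walking parent pointers from f24112f: reachable set = {05d1460, 38ed42c, 5f41f2d, 6d970c6, 86e54e4, e13e22e, e7465d1, f24112f, f867524}.
That is 9 commits.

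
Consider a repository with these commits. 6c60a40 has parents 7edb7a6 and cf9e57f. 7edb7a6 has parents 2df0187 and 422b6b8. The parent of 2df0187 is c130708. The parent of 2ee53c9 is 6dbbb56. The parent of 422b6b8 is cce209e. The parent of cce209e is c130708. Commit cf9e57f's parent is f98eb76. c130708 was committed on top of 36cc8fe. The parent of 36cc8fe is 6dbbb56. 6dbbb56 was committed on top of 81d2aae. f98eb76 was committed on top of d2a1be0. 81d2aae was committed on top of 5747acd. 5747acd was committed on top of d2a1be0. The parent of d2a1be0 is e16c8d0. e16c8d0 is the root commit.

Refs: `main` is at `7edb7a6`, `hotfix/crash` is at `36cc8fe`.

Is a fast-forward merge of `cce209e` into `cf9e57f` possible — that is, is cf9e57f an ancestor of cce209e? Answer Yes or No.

No

A fast-forward from cf9e57f to cce209e is possible iff cf9e57f is an ancestor of cce209e.
Ancestors of cce209e: {36cc8fe, 5747acd, 6dbbb56, 81d2aae, c130708, cce209e, d2a1be0, e16c8d0}.
cf9e57f is not among them, so fast-forward is not possible.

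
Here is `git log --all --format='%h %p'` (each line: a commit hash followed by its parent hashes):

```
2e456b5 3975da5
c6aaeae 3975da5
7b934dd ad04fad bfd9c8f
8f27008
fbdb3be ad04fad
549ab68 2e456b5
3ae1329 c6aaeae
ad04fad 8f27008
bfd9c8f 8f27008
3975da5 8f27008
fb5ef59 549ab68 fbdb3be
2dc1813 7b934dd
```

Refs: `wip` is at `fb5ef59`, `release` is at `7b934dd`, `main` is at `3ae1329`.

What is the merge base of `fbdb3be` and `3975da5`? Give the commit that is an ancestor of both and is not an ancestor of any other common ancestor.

8f27008

Ancestors of fbdb3be: {8f27008, ad04fad, fbdb3be}.
Ancestors of 3975da5: {3975da5, 8f27008}.
Common ancestors: {8f27008}.
The only common ancestor is 8f27008, so it is the merge base.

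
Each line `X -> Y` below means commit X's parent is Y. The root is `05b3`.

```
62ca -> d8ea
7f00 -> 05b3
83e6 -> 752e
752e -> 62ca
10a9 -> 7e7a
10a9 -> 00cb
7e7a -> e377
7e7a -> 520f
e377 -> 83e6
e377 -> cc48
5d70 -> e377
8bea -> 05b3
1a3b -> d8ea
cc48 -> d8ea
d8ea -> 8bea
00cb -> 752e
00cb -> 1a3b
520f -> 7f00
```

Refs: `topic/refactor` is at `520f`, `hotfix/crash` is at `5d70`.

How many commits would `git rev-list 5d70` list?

9

Walking parent pointers from 5d70: reachable set = {05b3, 5d70, 62ca, 752e, 83e6, 8bea, cc48, d8ea, e377}.
That is 9 commits.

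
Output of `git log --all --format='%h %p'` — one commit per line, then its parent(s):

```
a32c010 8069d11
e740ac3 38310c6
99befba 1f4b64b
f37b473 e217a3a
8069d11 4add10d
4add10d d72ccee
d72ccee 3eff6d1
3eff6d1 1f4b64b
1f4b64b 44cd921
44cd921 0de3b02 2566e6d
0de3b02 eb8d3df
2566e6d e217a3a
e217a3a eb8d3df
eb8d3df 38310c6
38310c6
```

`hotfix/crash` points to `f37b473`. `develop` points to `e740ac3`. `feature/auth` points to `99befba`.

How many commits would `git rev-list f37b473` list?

Walking parent pointers from f37b473: reachable set = {38310c6, e217a3a, eb8d3df, f37b473}.
That is 4 commits.

4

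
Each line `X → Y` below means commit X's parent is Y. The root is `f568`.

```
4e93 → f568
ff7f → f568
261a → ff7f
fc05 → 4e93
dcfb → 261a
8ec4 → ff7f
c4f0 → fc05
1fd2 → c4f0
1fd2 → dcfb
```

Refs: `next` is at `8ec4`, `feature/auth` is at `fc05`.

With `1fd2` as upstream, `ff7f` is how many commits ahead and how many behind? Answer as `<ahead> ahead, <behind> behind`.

Reachable from ff7f: {f568, ff7f}.
Reachable from 1fd2: {1fd2, 261a, 4e93, c4f0, dcfb, f568, fc05, ff7f}.
Only in ff7f's history (ahead): {} — 0.
Only in 1fd2's history (behind): {1fd2, 261a, 4e93, c4f0, dcfb, fc05} — 6.

0 ahead, 6 behind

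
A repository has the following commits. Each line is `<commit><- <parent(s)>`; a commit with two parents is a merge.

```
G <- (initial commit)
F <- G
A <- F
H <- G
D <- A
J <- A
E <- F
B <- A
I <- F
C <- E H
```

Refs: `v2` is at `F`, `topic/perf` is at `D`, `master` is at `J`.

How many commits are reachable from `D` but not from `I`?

Reachable from D: {A, D, F, G}.
Reachable from I: {F, G, I}.
In D's history but not I's: {A, D} — 2 commits.

2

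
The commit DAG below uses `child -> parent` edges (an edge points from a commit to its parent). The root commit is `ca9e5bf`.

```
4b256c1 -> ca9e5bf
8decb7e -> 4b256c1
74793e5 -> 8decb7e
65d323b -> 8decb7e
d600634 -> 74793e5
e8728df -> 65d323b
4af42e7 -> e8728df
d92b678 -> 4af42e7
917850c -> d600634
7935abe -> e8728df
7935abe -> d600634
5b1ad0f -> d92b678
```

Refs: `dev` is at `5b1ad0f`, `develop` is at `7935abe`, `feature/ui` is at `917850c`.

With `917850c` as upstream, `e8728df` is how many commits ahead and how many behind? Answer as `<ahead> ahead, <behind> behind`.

2 ahead, 3 behind

Reachable from e8728df: {4b256c1, 65d323b, 8decb7e, ca9e5bf, e8728df}.
Reachable from 917850c: {4b256c1, 74793e5, 8decb7e, 917850c, ca9e5bf, d600634}.
Only in e8728df's history (ahead): {65d323b, e8728df} — 2.
Only in 917850c's history (behind): {74793e5, 917850c, d600634} — 3.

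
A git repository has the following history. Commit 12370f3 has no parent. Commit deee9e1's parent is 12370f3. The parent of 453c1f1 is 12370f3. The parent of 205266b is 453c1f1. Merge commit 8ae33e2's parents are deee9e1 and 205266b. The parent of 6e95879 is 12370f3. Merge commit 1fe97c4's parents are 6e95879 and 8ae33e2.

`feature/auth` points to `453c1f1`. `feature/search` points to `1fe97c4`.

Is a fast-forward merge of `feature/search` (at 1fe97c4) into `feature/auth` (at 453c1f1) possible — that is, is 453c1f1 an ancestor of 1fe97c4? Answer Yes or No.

Yes

A fast-forward from 453c1f1 to 1fe97c4 is possible iff 453c1f1 is an ancestor of 1fe97c4.
Ancestors of 1fe97c4: {12370f3, 1fe97c4, 205266b, 453c1f1, 6e95879, 8ae33e2, deee9e1}.
453c1f1 is among them, so fast-forward is possible.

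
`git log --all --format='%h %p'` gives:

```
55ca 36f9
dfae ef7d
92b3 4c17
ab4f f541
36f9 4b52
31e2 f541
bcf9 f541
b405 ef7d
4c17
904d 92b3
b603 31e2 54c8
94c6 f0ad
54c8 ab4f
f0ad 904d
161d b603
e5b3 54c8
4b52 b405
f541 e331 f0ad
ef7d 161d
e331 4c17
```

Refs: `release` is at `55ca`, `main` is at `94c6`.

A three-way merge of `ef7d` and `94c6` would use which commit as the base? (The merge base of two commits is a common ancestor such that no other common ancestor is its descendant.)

f0ad

Ancestors of ef7d: {161d, 31e2, 4c17, 54c8, 904d, 92b3, ab4f, b603, e331, ef7d, f0ad, f541}.
Ancestors of 94c6: {4c17, 904d, 92b3, 94c6, f0ad}.
Common ancestors: {4c17, 904d, 92b3, f0ad}.
Among these, f0ad is not an ancestor of any other common ancestor — it is the merge base.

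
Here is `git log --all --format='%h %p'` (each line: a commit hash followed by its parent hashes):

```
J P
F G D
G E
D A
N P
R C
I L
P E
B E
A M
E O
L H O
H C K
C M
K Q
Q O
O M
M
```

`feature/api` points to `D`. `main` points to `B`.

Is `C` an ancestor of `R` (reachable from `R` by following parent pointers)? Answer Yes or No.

Yes

Ancestors of R (commits reachable by following parents): {C, M, R}.
C is in that set, so it is an ancestor of R.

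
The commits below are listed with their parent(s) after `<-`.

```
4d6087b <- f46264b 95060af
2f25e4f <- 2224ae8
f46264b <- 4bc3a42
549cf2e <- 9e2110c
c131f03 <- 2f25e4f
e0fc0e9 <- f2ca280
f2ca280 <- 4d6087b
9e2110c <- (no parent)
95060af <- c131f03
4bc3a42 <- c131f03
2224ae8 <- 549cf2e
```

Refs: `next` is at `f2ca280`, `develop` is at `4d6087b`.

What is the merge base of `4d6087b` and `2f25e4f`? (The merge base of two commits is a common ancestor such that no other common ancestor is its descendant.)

Ancestors of 4d6087b: {2224ae8, 2f25e4f, 4bc3a42, 4d6087b, 549cf2e, 95060af, 9e2110c, c131f03, f46264b}.
Ancestors of 2f25e4f: {2224ae8, 2f25e4f, 549cf2e, 9e2110c}.
Common ancestors: {2224ae8, 2f25e4f, 549cf2e, 9e2110c}.
Among these, 2f25e4f is not an ancestor of any other common ancestor — it is the merge base.

2f25e4f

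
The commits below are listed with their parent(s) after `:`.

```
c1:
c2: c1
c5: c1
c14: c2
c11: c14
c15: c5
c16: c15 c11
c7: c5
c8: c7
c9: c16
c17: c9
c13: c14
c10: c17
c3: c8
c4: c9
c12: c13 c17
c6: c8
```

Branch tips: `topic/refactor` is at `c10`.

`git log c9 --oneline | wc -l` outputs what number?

8

Walking parent pointers from c9: reachable set = {c1, c11, c14, c15, c16, c2, c5, c9}.
That is 8 commits.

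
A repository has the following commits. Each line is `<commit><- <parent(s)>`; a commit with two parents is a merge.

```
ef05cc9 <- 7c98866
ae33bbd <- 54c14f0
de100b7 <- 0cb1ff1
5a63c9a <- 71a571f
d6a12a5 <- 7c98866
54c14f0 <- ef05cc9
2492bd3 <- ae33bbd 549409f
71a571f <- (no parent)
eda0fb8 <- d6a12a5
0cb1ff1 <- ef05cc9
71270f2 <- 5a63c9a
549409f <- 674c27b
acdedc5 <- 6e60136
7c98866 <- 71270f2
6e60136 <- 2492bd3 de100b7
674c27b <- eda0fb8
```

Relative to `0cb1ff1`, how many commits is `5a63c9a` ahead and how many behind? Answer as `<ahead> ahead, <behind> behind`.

Reachable from 5a63c9a: {5a63c9a, 71a571f}.
Reachable from 0cb1ff1: {0cb1ff1, 5a63c9a, 71270f2, 71a571f, 7c98866, ef05cc9}.
Only in 5a63c9a's history (ahead): {} — 0.
Only in 0cb1ff1's history (behind): {0cb1ff1, 71270f2, 7c98866, ef05cc9} — 4.

0 ahead, 4 behind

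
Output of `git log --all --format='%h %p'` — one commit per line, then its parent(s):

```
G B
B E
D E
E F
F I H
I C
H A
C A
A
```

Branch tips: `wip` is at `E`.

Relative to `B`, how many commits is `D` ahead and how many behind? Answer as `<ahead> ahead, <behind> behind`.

Reachable from D: {A, C, D, E, F, H, I}.
Reachable from B: {A, B, C, E, F, H, I}.
Only in D's history (ahead): {D} — 1.
Only in B's history (behind): {B} — 1.

1 ahead, 1 behind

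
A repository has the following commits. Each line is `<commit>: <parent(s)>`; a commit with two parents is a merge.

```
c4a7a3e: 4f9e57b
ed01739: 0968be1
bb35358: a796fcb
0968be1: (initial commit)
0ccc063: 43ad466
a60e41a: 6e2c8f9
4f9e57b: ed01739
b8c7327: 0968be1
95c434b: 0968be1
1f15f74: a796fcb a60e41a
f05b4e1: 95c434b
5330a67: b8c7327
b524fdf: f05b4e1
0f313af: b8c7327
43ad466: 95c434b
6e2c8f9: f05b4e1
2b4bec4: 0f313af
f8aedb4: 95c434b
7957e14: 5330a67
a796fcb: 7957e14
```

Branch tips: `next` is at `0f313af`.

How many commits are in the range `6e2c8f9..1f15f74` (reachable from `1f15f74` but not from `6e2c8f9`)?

6

Reachable from 1f15f74: {0968be1, 1f15f74, 5330a67, 6e2c8f9, 7957e14, 95c434b, a60e41a, a796fcb, b8c7327, f05b4e1}.
Reachable from 6e2c8f9: {0968be1, 6e2c8f9, 95c434b, f05b4e1}.
In 1f15f74's history but not 6e2c8f9's: {1f15f74, 5330a67, 7957e14, a60e41a, a796fcb, b8c7327} — 6 commits.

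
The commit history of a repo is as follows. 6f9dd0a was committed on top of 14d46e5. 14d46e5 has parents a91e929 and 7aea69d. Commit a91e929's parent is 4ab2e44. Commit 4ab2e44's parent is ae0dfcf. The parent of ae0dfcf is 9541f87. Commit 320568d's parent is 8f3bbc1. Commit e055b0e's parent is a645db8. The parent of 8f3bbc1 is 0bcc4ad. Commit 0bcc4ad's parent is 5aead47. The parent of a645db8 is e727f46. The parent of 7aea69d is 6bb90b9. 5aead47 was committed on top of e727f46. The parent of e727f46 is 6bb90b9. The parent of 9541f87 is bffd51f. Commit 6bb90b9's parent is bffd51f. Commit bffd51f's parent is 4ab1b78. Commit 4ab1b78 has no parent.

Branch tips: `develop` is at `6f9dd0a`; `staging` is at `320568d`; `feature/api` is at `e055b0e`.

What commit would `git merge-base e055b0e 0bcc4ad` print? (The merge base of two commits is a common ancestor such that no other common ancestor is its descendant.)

e727f46

Ancestors of e055b0e: {4ab1b78, 6bb90b9, a645db8, bffd51f, e055b0e, e727f46}.
Ancestors of 0bcc4ad: {0bcc4ad, 4ab1b78, 5aead47, 6bb90b9, bffd51f, e727f46}.
Common ancestors: {4ab1b78, 6bb90b9, bffd51f, e727f46}.
Among these, e727f46 is not an ancestor of any other common ancestor — it is the merge base.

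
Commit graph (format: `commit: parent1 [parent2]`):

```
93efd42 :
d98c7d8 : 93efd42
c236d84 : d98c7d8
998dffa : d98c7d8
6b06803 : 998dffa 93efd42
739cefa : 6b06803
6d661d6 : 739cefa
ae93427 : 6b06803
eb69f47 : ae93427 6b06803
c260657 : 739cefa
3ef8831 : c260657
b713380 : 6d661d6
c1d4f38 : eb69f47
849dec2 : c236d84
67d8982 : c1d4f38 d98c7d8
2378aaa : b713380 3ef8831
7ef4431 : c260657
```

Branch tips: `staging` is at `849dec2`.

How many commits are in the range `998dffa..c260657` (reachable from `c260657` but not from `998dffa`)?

Reachable from c260657: {6b06803, 739cefa, 93efd42, 998dffa, c260657, d98c7d8}.
Reachable from 998dffa: {93efd42, 998dffa, d98c7d8}.
In c260657's history but not 998dffa's: {6b06803, 739cefa, c260657} — 3 commits.

3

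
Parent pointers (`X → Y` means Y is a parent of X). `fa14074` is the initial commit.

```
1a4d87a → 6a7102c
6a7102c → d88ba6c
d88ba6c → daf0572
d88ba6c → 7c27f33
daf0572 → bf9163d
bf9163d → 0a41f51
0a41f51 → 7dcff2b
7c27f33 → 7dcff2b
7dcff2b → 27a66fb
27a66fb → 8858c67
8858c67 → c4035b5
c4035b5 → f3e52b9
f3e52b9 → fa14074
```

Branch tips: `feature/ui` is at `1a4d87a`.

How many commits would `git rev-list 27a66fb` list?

Walking parent pointers from 27a66fb: reachable set = {27a66fb, 8858c67, c4035b5, f3e52b9, fa14074}.
That is 5 commits.

5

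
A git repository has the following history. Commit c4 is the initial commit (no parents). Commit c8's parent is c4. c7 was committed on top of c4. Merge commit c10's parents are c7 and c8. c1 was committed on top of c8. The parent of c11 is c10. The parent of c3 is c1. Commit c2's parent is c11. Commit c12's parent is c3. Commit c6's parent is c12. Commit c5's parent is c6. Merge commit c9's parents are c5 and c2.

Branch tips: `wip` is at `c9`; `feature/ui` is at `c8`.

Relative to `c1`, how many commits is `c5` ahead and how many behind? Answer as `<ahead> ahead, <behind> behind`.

4 ahead, 0 behind

Reachable from c5: {c1, c12, c3, c4, c5, c6, c8}.
Reachable from c1: {c1, c4, c8}.
Only in c5's history (ahead): {c12, c3, c5, c6} — 4.
Only in c1's history (behind): {} — 0.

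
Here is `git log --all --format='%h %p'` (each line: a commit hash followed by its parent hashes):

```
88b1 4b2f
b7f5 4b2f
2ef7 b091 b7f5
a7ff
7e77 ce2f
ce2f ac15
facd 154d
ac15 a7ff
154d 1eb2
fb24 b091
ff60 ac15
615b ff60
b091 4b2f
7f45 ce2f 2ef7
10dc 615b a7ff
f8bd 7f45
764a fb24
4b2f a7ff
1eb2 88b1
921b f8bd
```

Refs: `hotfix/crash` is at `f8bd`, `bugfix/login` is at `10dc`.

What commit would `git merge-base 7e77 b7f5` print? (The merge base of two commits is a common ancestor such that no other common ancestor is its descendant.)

a7ff

Ancestors of 7e77: {7e77, a7ff, ac15, ce2f}.
Ancestors of b7f5: {4b2f, a7ff, b7f5}.
Common ancestors: {a7ff}.
The only common ancestor is a7ff, so it is the merge base.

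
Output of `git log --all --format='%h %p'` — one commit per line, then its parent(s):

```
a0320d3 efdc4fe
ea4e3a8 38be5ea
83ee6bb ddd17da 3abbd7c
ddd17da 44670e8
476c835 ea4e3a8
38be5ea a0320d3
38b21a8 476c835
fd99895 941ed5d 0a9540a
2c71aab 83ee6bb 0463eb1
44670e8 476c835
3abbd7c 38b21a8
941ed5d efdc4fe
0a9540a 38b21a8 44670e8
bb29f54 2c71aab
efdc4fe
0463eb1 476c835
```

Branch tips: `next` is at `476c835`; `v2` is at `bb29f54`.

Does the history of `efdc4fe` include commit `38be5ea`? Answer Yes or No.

No

Ancestors of efdc4fe: {efdc4fe}.
38be5ea is not in that set, so it is not an ancestor of efdc4fe.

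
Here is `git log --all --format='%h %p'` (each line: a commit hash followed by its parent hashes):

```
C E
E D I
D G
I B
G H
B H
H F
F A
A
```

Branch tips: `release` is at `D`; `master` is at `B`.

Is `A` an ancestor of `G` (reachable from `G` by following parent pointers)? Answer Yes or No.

Ancestors of G (commits reachable by following parents): {A, F, G, H}.
A is in that set, so it is an ancestor of G.

Yes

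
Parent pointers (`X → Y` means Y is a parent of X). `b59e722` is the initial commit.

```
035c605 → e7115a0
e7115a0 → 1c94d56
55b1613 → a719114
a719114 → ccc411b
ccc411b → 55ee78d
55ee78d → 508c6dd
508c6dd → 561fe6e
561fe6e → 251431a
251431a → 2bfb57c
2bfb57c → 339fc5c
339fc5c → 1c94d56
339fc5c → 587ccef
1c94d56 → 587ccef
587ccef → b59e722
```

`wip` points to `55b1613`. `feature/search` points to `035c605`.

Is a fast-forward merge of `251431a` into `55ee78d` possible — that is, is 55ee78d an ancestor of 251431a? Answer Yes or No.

A fast-forward from 55ee78d to 251431a is possible iff 55ee78d is an ancestor of 251431a.
Ancestors of 251431a: {1c94d56, 251431a, 2bfb57c, 339fc5c, 587ccef, b59e722}.
55ee78d is not among them, so fast-forward is not possible.

No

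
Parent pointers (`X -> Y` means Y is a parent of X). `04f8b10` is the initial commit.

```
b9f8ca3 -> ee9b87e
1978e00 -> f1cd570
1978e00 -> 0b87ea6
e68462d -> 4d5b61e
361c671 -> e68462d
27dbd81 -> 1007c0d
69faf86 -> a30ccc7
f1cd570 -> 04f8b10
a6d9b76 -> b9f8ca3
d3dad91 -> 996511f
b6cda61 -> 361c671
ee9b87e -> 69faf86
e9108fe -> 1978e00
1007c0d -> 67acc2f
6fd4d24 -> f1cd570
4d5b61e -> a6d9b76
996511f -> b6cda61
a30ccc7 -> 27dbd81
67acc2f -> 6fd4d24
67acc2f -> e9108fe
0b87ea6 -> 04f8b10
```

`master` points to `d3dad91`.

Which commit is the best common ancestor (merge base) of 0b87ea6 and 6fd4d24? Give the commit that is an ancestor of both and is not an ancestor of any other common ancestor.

Ancestors of 0b87ea6: {04f8b10, 0b87ea6}.
Ancestors of 6fd4d24: {04f8b10, 6fd4d24, f1cd570}.
Common ancestors: {04f8b10}.
The only common ancestor is 04f8b10, so it is the merge base.

04f8b10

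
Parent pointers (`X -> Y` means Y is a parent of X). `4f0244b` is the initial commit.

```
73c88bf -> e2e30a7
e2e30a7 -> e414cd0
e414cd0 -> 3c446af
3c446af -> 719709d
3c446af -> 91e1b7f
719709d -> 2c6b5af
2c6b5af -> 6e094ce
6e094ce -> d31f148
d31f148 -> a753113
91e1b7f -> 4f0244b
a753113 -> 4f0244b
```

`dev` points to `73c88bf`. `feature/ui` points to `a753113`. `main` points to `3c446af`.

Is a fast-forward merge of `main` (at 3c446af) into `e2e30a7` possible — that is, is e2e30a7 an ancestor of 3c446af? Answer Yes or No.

No

A fast-forward from e2e30a7 to 3c446af is possible iff e2e30a7 is an ancestor of 3c446af.
Ancestors of 3c446af: {2c6b5af, 3c446af, 4f0244b, 6e094ce, 719709d, 91e1b7f, a753113, d31f148}.
e2e30a7 is not among them, so fast-forward is not possible.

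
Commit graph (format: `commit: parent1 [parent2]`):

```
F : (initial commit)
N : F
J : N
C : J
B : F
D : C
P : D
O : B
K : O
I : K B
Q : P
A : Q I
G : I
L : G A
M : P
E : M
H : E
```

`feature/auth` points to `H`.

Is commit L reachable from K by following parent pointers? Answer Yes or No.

Ancestors of K: {B, F, K, O}.
L is not in that set, so it is not an ancestor of K.

No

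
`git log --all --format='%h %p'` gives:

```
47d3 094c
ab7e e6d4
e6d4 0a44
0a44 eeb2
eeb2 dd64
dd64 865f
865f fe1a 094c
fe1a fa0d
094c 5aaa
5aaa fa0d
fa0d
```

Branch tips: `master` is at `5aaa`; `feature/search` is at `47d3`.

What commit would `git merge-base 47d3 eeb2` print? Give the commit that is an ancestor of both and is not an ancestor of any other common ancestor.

Ancestors of 47d3: {094c, 47d3, 5aaa, fa0d}.
Ancestors of eeb2: {094c, 5aaa, 865f, dd64, eeb2, fa0d, fe1a}.
Common ancestors: {094c, 5aaa, fa0d}.
Among these, 094c is not an ancestor of any other common ancestor — it is the merge base.

094c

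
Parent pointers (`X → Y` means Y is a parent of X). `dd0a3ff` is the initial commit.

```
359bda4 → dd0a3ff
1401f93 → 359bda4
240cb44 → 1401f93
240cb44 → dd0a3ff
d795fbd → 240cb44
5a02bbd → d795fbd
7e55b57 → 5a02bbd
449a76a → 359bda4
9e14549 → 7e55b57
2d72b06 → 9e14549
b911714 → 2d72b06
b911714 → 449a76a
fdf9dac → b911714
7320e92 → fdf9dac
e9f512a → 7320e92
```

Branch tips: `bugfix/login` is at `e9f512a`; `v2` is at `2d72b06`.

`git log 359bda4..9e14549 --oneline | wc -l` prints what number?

6

Reachable from 9e14549: {1401f93, 240cb44, 359bda4, 5a02bbd, 7e55b57, 9e14549, d795fbd, dd0a3ff}.
Reachable from 359bda4: {359bda4, dd0a3ff}.
In 9e14549's history but not 359bda4's: {1401f93, 240cb44, 5a02bbd, 7e55b57, 9e14549, d795fbd} — 6 commits.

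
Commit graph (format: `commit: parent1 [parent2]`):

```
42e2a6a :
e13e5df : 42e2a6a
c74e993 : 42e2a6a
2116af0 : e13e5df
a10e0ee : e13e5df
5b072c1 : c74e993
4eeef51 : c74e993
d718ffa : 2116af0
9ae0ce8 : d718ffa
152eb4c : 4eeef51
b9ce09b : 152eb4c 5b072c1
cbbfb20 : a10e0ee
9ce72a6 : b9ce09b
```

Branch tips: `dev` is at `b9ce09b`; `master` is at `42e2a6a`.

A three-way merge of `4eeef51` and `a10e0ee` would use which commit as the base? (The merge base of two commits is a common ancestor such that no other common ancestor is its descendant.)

Ancestors of 4eeef51: {42e2a6a, 4eeef51, c74e993}.
Ancestors of a10e0ee: {42e2a6a, a10e0ee, e13e5df}.
Common ancestors: {42e2a6a}.
The only common ancestor is 42e2a6a, so it is the merge base.

42e2a6a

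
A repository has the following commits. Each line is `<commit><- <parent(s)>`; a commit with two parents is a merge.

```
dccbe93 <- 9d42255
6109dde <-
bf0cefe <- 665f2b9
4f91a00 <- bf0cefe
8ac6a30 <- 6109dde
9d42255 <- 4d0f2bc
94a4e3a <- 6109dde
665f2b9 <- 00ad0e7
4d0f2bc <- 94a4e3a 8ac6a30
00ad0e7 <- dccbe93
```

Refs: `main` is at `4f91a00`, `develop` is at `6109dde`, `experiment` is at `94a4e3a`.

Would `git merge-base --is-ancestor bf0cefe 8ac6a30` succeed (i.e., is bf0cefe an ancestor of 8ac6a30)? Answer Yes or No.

No

Ancestors of 8ac6a30: {6109dde, 8ac6a30}.
bf0cefe is not in that set, so it is not an ancestor of 8ac6a30.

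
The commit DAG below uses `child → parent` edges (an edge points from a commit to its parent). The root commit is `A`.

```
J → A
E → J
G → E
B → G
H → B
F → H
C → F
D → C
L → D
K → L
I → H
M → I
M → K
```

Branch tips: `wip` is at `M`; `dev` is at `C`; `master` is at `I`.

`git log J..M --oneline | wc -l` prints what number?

11

Reachable from M: {A, B, C, D, E, F, G, H, I, J, K, L, M}.
Reachable from J: {A, J}.
In M's history but not J's: {B, C, D, E, F, G, H, I, K, L, M} — 11 commits.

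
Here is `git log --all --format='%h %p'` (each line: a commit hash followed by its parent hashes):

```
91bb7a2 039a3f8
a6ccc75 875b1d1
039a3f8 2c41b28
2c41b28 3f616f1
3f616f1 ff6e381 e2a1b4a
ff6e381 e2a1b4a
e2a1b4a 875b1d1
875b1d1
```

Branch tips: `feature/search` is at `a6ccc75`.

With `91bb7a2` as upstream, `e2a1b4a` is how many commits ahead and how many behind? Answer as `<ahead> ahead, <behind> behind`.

0 ahead, 5 behind

Reachable from e2a1b4a: {875b1d1, e2a1b4a}.
Reachable from 91bb7a2: {039a3f8, 2c41b28, 3f616f1, 875b1d1, 91bb7a2, e2a1b4a, ff6e381}.
Only in e2a1b4a's history (ahead): {} — 0.
Only in 91bb7a2's history (behind): {039a3f8, 2c41b28, 3f616f1, 91bb7a2, ff6e381} — 5.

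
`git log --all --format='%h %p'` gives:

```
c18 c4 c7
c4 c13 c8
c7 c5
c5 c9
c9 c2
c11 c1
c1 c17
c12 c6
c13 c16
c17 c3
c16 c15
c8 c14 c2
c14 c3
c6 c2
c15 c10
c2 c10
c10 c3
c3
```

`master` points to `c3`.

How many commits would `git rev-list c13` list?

5

Walking parent pointers from c13: reachable set = {c10, c13, c15, c16, c3}.
That is 5 commits.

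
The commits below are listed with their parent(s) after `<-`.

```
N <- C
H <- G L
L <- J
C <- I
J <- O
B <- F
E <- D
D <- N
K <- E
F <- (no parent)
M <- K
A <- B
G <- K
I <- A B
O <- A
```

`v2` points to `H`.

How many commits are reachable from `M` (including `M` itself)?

10

Walking parent pointers from M: reachable set = {A, B, C, D, E, F, I, K, M, N}.
That is 10 commits.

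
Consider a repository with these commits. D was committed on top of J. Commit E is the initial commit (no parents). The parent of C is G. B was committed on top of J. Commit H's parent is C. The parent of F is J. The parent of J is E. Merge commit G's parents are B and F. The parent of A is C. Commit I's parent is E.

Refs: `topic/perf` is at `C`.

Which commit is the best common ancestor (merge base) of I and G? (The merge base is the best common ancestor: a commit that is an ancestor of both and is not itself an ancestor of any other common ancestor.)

E

Ancestors of I: {E, I}.
Ancestors of G: {B, E, F, G, J}.
Common ancestors: {E}.
The only common ancestor is E, so it is the merge base.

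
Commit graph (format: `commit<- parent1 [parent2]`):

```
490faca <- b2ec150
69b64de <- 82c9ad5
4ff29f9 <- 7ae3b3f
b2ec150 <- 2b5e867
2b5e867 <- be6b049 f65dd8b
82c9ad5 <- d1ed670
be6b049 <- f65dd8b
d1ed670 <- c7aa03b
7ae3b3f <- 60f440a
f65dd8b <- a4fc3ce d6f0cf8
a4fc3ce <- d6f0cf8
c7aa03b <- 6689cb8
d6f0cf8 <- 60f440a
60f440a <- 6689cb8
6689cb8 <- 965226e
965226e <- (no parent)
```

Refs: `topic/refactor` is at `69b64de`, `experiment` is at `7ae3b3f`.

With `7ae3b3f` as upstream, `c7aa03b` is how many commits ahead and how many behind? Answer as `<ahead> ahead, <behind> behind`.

1 ahead, 2 behind

Reachable from c7aa03b: {6689cb8, 965226e, c7aa03b}.
Reachable from 7ae3b3f: {60f440a, 6689cb8, 7ae3b3f, 965226e}.
Only in c7aa03b's history (ahead): {c7aa03b} — 1.
Only in 7ae3b3f's history (behind): {60f440a, 7ae3b3f} — 2.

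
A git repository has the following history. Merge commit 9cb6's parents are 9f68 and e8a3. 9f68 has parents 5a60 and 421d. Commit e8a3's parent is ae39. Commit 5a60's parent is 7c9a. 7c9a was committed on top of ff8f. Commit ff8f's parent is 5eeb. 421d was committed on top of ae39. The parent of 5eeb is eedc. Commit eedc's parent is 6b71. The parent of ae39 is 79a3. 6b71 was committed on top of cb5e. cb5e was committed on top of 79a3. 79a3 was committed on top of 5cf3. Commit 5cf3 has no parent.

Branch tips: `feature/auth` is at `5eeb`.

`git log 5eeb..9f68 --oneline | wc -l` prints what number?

6

Reachable from 9f68: {421d, 5a60, 5cf3, 5eeb, 6b71, 79a3, 7c9a, 9f68, ae39, cb5e, eedc, ff8f}.
Reachable from 5eeb: {5cf3, 5eeb, 6b71, 79a3, cb5e, eedc}.
In 9f68's history but not 5eeb's: {421d, 5a60, 7c9a, 9f68, ae39, ff8f} — 6 commits.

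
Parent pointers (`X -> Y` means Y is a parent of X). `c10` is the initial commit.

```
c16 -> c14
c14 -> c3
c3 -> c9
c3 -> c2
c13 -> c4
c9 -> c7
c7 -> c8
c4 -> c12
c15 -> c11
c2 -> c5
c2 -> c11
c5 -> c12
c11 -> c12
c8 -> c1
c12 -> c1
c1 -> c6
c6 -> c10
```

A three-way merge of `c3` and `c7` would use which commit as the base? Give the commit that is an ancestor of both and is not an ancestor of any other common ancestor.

c7

Ancestors of c3: {c1, c10, c11, c12, c2, c3, c5, c6, c7, c8, c9}.
Ancestors of c7: {c1, c10, c6, c7, c8}.
Common ancestors: {c1, c10, c6, c7, c8}.
Among these, c7 is not an ancestor of any other common ancestor — it is the merge base.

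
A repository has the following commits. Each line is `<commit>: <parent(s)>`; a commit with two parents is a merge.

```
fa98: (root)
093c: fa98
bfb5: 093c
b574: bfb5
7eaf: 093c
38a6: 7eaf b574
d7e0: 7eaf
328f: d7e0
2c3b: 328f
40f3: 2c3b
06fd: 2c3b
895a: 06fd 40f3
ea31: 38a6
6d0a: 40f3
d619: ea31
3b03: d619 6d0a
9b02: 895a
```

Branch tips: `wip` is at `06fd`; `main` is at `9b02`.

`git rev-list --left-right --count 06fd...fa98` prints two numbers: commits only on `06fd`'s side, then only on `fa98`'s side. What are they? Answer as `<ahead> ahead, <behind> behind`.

6 ahead, 0 behind

Reachable from 06fd: {06fd, 093c, 2c3b, 328f, 7eaf, d7e0, fa98}.
Reachable from fa98: {fa98}.
Only in 06fd's history (ahead): {06fd, 093c, 2c3b, 328f, 7eaf, d7e0} — 6.
Only in fa98's history (behind): {} — 0.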